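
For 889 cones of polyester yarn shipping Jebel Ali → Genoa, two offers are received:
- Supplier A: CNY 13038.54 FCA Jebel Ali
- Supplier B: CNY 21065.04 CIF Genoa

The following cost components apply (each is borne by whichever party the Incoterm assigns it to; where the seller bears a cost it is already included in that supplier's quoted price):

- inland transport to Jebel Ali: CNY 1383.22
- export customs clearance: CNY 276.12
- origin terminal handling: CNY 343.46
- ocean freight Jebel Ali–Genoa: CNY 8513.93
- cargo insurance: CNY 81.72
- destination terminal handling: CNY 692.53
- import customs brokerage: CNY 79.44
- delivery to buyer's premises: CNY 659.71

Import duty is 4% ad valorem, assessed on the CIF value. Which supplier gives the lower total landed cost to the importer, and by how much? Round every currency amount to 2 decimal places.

Supplier B is cheaper by CNY 949.12

Supplier A (FCA):
CIF value = FCA price + origin terminal + freight + insurance = 13038.54 + 343.46 + 8513.93 + 81.72 = 21977.65
Import duty = 21977.65 × 4% = 879.11
Buyer bears (A): 343.46 + 8513.93 + 81.72 + 692.53 + 79.44 + 659.71 = 10370.79
Landed cost (A) = invoice 13038.54 + 10370.79 + duty 879.11 = 24288.44
Supplier B (CIF):
The CIF price already equals the CIF value: 21065.04
Import duty = 21065.04 × 4% = 842.60
Buyer bears (B): 692.53 + 79.44 + 659.71 = 1431.68
Landed cost (B) = invoice 21065.04 + 1431.68 + duty 842.60 = 23339.32
Difference = |24288.44 − 23339.32| = 949.12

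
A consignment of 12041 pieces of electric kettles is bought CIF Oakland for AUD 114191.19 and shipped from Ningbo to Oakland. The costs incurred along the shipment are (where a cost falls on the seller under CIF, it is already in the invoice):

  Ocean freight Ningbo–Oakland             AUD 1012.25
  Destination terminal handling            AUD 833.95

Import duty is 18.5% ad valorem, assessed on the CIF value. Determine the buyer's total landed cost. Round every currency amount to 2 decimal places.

CIF: the seller pays costs through ocean freight and marine insurance to the destination port.
Already in the invoice (seller's account under CIF): freight — exclude.
The CIF price already equals the CIF value: 114191.19
Import duty = 114191.19 × 18.5% = 21125.37
Buyer bears: destination terminal 833.95 + duty 21125.37 = 21959.32
Landed cost = invoice 114191.19 + 21959.32 = 136150.51

Total landed cost: AUD 136150.51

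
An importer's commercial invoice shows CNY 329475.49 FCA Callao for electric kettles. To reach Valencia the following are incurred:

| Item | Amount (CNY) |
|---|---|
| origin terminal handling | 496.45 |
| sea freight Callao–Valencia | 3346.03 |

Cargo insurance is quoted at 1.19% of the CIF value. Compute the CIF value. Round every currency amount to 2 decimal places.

CIF value: CNY 337332.22

Let C be the CIF value. C = FCA price + pre-shipment costs + freight + 1.19% × C
C − 1.19% × C = 329475.49 + 496.45 + 3346.03
0.9881 × C = 333317.97
C = 333317.97 / 0.9881 = 337332.22
Insurance premium = 1.19% × 337332.22 = 4014.25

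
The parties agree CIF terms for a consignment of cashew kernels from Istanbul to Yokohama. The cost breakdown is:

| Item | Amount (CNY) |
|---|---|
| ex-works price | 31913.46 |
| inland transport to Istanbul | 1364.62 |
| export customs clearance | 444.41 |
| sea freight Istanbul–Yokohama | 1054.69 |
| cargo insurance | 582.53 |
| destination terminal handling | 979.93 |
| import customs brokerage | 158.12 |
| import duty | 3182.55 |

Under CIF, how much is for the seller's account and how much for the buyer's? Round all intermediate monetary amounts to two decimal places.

CIF: the seller pays costs through ocean freight and marine insurance to the destination port.
Seller's account: goods 31913.46 + inland to port 1364.62 + export clearance 444.41 + freight 1054.69 + insurance 582.53 = 35359.71
Buyer's account: destination terminal 979.93 + brokerage 158.12 + duty 3182.55 = 4320.60

Seller: CNY 35359.71; buyer: CNY 4320.60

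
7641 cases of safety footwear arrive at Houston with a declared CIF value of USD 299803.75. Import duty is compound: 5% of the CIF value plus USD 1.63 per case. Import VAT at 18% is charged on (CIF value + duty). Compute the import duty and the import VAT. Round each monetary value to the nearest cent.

Import duty: USD 27445.02; import VAT: USD 58904.78

Ad valorem component: 299803.75 × 5% = 14990.19
Specific component: 7641 × 1.63 = 12454.83
Import duty = 14990.19 + 12454.83 = 27445.02
VAT base = CIF + duty = 299803.75 + 27445.02 = 327248.77
Import VAT = 327248.77 × 18% = 58904.78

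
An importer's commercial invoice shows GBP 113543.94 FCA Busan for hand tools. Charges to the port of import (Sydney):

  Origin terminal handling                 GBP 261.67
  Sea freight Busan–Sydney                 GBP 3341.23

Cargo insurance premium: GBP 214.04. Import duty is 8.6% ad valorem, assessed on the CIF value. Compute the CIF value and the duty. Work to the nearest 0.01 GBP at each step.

CIF value: GBP 117360.88; import duty: GBP 10093.04

CIF = FCA price + pre-shipment costs + freight + insurance
CIF = 113543.94 + 261.67 + 3341.23 + 214.04 = 117360.88
Import duty = 117360.88 × 8.6% = 10093.04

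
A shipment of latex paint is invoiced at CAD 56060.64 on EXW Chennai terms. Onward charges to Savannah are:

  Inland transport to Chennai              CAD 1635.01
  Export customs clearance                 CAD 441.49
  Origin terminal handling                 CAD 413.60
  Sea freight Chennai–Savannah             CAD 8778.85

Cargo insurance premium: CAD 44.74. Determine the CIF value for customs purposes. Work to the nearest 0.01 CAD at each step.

CIF value: CAD 67374.33

CIF = EXW price + pre-shipment costs + freight + insurance
CIF = 56060.64 + 1635.01 + 441.49 + 413.60 + 8778.85 + 44.74 = 67374.33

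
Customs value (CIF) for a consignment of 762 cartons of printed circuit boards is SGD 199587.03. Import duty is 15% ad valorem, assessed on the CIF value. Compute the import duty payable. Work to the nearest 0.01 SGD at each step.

Import duty = 199587.03 × 15% = 29938.05

Import duty: SGD 29938.05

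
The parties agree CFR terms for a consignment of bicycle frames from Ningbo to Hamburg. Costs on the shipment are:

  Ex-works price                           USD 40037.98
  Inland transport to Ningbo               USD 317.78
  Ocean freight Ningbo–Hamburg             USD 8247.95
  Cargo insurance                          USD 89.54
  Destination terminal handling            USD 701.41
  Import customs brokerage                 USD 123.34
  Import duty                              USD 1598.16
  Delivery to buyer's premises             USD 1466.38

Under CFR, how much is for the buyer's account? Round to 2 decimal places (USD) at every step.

Buyer's account: USD 3978.83

CFR: the seller pays costs through ocean freight to the destination port, but not insurance.
Seller's account: goods 40037.98 + inland to port 317.78 + freight 8247.95 = 48603.71
Buyer's account: insurance 89.54 + destination terminal 701.41 + brokerage 123.34 + duty 1598.16 + delivery 1466.38 = 3978.83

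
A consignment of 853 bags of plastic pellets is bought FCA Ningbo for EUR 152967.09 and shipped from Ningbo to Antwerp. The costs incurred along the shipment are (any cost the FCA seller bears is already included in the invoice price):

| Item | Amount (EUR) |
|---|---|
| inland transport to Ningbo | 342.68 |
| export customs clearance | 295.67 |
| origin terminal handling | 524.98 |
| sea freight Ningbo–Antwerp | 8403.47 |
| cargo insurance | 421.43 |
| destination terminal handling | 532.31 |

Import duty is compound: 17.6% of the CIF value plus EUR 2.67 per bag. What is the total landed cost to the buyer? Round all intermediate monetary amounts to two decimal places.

FCA: the seller delivers export-cleared goods to the carrier; the buyer bears costs from that point.
Already in the invoice (seller's account under FCA): inland to port, export clearance — exclude.
CIF value = FCA price + origin terminal + freight + insurance = 152967.09 + 524.98 + 8403.47 + 421.43 = 162316.97
Ad valorem component: 162316.97 × 17.6% = 28567.79
Specific component: 853 × 2.67 = 2277.51
Import duty = 28567.79 + 2277.51 = 30845.30
Buyer bears: origin terminal 524.98 + freight 8403.47 + insurance 421.43 + destination terminal 532.31 + duty 30845.30 = 40727.49
Landed cost = invoice 152967.09 + 40727.49 = 193694.58

Total landed cost: EUR 193694.58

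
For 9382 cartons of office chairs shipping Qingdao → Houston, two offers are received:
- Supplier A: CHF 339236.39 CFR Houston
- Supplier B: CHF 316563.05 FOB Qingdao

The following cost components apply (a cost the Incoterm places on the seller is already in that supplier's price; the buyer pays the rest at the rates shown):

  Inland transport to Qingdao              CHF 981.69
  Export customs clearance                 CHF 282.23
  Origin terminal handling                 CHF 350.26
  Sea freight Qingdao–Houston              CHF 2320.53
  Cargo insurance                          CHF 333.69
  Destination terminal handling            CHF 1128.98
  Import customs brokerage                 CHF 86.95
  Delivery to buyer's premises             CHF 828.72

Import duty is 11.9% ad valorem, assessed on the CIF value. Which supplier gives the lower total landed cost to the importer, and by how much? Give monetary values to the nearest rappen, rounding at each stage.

Supplier B is cheaper by CHF 22774.79

Supplier A (CFR):
CIF value = CFR price + insurance = 339236.39 + 333.69 = 339570.08
Import duty = 339570.08 × 11.9% = 40408.84
Buyer bears (A): 333.69 + 1128.98 + 86.95 + 828.72 = 2378.34
Landed cost (A) = invoice 339236.39 + 2378.34 + duty 40408.84 = 382023.57
Supplier B (FOB):
CIF value = FOB price + freight + insurance = 316563.05 + 2320.53 + 333.69 = 319217.27
Import duty = 319217.27 × 11.9% = 37986.86
Buyer bears (B): 2320.53 + 333.69 + 1128.98 + 86.95 + 828.72 = 4698.87
Landed cost (B) = invoice 316563.05 + 4698.87 + duty 37986.86 = 359248.78
Difference = |382023.57 − 359248.78| = 22774.79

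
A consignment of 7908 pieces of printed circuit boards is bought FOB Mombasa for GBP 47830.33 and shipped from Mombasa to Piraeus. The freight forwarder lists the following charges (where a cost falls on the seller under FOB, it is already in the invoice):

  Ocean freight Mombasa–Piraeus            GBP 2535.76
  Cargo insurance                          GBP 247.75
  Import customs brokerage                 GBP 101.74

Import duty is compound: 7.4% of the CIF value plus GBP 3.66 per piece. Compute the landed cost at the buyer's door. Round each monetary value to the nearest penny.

Total landed cost: GBP 83404.28

FOB: the seller bears costs until goods are on board at the origin port; the buyer bears freight, insurance and all costs thereafter.
CIF value = FOB price + freight + insurance = 47830.33 + 2535.76 + 247.75 = 50613.84
Ad valorem component: 50613.84 × 7.4% = 3745.42
Specific component: 7908 × 3.66 = 28943.28
Import duty = 3745.42 + 28943.28 = 32688.70
Buyer bears: freight 2535.76 + insurance 247.75 + brokerage 101.74 + duty 32688.70 = 35573.95
Landed cost = invoice 47830.33 + 35573.95 = 83404.28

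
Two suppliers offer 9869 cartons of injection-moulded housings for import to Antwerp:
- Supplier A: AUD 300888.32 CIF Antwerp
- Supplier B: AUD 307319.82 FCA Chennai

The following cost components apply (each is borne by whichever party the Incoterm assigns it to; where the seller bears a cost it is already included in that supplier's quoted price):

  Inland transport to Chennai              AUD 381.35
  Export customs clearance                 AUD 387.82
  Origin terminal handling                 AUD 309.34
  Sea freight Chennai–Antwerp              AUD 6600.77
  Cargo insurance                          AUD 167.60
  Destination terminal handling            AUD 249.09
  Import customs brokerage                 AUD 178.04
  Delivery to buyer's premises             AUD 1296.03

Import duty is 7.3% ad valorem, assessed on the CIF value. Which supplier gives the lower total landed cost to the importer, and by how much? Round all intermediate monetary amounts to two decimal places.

Supplier A (CIF):
The CIF price already equals the CIF value: 300888.32
Import duty = 300888.32 × 7.3% = 21964.85
Buyer bears (A): 249.09 + 178.04 + 1296.03 = 1723.16
Landed cost (A) = invoice 300888.32 + 1723.16 + duty 21964.85 = 324576.33
Supplier B (FCA):
CIF value = FCA price + origin terminal + freight + insurance = 307319.82 + 309.34 + 6600.77 + 167.60 = 314397.53
Import duty = 314397.53 × 7.3% = 22951.02
Buyer bears (B): 309.34 + 6600.77 + 167.60 + 249.09 + 178.04 + 1296.03 = 8800.87
Landed cost (B) = invoice 307319.82 + 8800.87 + duty 22951.02 = 339071.71
Difference = |324576.33 − 339071.71| = 14495.38

Supplier A is cheaper by AUD 14495.38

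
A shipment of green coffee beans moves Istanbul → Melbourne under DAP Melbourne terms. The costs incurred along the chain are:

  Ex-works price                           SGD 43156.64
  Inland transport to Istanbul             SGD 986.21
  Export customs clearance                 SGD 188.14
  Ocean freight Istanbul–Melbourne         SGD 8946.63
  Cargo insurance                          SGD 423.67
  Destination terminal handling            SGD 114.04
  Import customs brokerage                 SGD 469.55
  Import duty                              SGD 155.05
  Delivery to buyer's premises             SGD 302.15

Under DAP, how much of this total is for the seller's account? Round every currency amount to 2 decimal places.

DAP: the seller bears all costs to the named destination except import duty and clearance.
Seller's account: goods 43156.64 + inland to port 986.21 + export clearance 188.14 + freight 8946.63 + insurance 423.67 + destination terminal 114.04 + delivery 302.15 = 54117.48
Buyer's account: brokerage 469.55 + duty 155.05 = 624.60

Seller's account: SGD 54117.48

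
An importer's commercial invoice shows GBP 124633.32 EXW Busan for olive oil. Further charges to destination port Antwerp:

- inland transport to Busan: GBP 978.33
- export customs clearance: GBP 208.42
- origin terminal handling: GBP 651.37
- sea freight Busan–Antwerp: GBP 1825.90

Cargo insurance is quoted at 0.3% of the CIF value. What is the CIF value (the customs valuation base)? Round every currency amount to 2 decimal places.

CIF value: GBP 128683.39

Let C be the CIF value. C = EXW price + pre-shipment costs + freight + 0.3% × C
C − 0.3% × C = 124633.32 + 978.33 + 208.42 + 651.37 + 1825.90
0.997 × C = 128297.34
C = 128297.34 / 0.997 = 128683.39
Insurance premium = 0.3% × 128683.39 = 386.05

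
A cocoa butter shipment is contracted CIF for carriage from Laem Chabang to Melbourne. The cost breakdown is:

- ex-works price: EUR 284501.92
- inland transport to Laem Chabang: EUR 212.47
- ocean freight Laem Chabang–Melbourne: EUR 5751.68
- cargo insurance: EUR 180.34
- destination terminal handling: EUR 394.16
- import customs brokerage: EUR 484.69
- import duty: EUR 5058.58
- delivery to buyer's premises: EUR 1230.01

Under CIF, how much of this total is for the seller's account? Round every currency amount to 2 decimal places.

CIF: the seller pays costs through ocean freight and marine insurance to the destination port.
Seller's account: goods 284501.92 + inland to port 212.47 + freight 5751.68 + insurance 180.34 = 290646.41
Buyer's account: destination terminal 394.16 + brokerage 484.69 + duty 5058.58 + delivery 1230.01 = 7167.44

Seller's account: EUR 290646.41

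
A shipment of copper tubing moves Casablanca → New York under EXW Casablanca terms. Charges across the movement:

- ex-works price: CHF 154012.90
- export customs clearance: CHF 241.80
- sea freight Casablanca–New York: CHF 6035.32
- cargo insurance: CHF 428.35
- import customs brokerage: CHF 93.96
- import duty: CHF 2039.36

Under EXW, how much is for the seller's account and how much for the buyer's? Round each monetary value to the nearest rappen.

EXW: the seller makes goods available at their premises; the buyer bears all onward costs.
Seller's account: goods 154012.90 = 154012.90
Buyer's account: export clearance 241.80 + freight 6035.32 + insurance 428.35 + brokerage 93.96 + duty 2039.36 = 8838.79

Seller: CHF 154012.90; buyer: CHF 8838.79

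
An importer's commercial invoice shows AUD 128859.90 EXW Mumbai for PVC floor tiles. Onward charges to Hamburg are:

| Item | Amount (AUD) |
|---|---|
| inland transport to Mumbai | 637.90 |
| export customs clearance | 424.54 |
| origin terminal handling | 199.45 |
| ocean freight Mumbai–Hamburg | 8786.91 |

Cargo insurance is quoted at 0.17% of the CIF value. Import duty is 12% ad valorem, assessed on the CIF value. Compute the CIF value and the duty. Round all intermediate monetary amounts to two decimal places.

CIF value: AUD 139145.25; import duty: AUD 16697.43

Let C be the CIF value. C = EXW price + pre-shipment costs + freight + 0.17% × C
C − 0.17% × C = 128859.90 + 637.90 + 424.54 + 199.45 + 8786.91
0.9983 × C = 138908.70
C = 138908.70 / 0.9983 = 139145.25
Insurance premium = 0.17% × 139145.25 = 236.55
Import duty = 139145.25 × 12% = 16697.43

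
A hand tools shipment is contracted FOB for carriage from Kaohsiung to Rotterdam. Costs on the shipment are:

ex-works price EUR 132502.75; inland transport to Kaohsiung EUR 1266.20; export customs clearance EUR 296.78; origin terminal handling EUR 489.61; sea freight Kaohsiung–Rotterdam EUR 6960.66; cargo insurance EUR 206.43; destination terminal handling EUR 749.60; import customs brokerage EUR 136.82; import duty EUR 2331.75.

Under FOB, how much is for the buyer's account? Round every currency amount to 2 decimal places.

FOB: the seller bears costs until goods are on board at the origin port; the buyer bears freight, insurance and all costs thereafter.
Seller's account: goods 132502.75 + inland to port 1266.20 + export clearance 296.78 + origin terminal 489.61 = 134555.34
Buyer's account: freight 6960.66 + insurance 206.43 + destination terminal 749.60 + brokerage 136.82 + duty 2331.75 = 10385.26

Buyer's account: EUR 10385.26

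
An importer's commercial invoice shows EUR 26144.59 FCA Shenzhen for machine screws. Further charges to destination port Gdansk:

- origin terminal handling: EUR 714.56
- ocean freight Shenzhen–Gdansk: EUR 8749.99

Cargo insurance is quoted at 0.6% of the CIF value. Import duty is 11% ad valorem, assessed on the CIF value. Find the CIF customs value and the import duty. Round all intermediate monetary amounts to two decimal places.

Let C be the CIF value. C = FCA price + pre-shipment costs + freight + 0.6% × C
C − 0.6% × C = 26144.59 + 714.56 + 8749.99
0.994 × C = 35609.14
C = 35609.14 / 0.994 = 35824.08
Insurance premium = 0.6% × 35824.08 = 214.94
Import duty = 35824.08 × 11% = 3940.65

CIF value: EUR 35824.08; import duty: EUR 3940.65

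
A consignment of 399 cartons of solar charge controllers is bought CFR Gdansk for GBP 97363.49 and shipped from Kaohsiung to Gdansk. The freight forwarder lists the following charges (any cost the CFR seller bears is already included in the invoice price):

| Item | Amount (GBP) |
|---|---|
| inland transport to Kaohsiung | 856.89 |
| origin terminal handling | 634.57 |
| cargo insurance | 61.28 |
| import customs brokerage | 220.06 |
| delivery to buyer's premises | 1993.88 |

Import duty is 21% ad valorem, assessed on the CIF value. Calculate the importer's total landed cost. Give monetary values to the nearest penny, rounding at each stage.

Total landed cost: GBP 120097.91

CFR: the seller pays costs through ocean freight to the destination port, but not insurance.
Already in the invoice (seller's account under CFR): inland to port, origin terminal — exclude.
CIF value = CFR price + insurance = 97363.49 + 61.28 = 97424.77
Import duty = 97424.77 × 21% = 20459.20
Buyer bears: insurance 61.28 + brokerage 220.06 + delivery 1993.88 + duty 20459.20 = 22734.42
Landed cost = invoice 97363.49 + 22734.42 = 120097.91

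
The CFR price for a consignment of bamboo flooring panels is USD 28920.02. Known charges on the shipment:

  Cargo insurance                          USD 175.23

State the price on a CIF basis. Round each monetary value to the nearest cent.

CIF price: USD 29095.25

From CFR to CIF, the seller additionally bears: insurance.
CIF price = 28920.02 + 175.23 = 29095.25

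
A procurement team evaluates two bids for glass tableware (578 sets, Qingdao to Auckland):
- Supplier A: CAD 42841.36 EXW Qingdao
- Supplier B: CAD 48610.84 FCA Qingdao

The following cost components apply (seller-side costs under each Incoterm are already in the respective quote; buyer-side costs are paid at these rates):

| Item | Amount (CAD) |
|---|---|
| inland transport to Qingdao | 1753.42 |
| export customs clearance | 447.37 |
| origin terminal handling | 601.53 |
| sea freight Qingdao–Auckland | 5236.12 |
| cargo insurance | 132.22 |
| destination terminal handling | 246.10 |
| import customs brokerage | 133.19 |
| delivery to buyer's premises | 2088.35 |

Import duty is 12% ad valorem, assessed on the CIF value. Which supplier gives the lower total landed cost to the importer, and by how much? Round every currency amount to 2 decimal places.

Supplier A (EXW):
CIF value = EXW price + inland to port + export clearance + origin terminal + freight + insurance = 42841.36 + 1753.42 + 447.37 + 601.53 + 5236.12 + 132.22 = 51012.02
Import duty = 51012.02 × 12% = 6121.44
Buyer bears (A): 1753.42 + 447.37 + 601.53 + 5236.12 + 132.22 + 246.10 + 133.19 + 2088.35 = 10638.30
Landed cost (A) = invoice 42841.36 + 10638.30 + duty 6121.44 = 59601.10
Supplier B (FCA):
CIF value = FCA price + origin terminal + freight + insurance = 48610.84 + 601.53 + 5236.12 + 132.22 = 54580.71
Import duty = 54580.71 × 12% = 6549.69
Buyer bears (B): 601.53 + 5236.12 + 132.22 + 246.10 + 133.19 + 2088.35 = 8437.51
Landed cost (B) = invoice 48610.84 + 8437.51 + duty 6549.69 = 63598.04
Difference = |59601.10 − 63598.04| = 3996.94

Supplier A is cheaper by CAD 3996.94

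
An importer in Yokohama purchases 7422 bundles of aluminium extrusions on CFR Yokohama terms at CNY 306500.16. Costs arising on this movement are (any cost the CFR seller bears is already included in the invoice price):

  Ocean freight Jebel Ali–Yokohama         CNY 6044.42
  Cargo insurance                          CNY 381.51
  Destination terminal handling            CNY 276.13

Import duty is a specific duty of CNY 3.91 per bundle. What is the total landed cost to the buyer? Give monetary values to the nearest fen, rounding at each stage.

CFR: the seller pays costs through ocean freight to the destination port, but not insurance.
Already in the invoice (seller's account under CFR): freight — exclude.
CIF value = CFR price + insurance = 306500.16 + 381.51 = 306881.67
Import duty = 7422 × 3.91 = 29020.02
Buyer bears: insurance 381.51 + destination terminal 276.13 + duty 29020.02 = 29677.66
Landed cost = invoice 306500.16 + 29677.66 = 336177.82

Total landed cost: CNY 336177.82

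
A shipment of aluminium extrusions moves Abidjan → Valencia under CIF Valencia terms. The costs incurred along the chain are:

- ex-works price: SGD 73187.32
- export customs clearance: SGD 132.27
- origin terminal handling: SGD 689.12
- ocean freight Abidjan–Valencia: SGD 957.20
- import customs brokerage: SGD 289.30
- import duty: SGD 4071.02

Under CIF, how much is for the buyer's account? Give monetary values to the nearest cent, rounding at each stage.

CIF: the seller pays costs through ocean freight and marine insurance to the destination port.
Seller's account: goods 73187.32 + export clearance 132.27 + origin terminal 689.12 + freight 957.20 = 74965.91
Buyer's account: brokerage 289.30 + duty 4071.02 = 4360.32

Buyer's account: SGD 4360.32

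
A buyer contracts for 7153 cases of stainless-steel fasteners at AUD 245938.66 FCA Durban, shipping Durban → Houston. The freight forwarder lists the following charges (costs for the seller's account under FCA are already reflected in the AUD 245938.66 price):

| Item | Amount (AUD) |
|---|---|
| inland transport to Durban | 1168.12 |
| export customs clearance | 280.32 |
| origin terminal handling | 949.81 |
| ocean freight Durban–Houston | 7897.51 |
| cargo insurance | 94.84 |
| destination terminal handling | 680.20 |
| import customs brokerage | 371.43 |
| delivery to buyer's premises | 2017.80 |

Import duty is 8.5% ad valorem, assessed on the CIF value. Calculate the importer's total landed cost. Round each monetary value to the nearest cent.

FCA: the seller delivers export-cleared goods to the carrier; the buyer bears costs from that point.
Already in the invoice (seller's account under FCA): inland to port, export clearance — exclude.
CIF value = FCA price + origin terminal + freight + insurance = 245938.66 + 949.81 + 7897.51 + 94.84 = 254880.82
Import duty = 254880.82 × 8.5% = 21664.87
Buyer bears: origin terminal 949.81 + freight 7897.51 + insurance 94.84 + destination terminal 680.20 + brokerage 371.43 + delivery 2017.80 + duty 21664.87 = 33676.46
Landed cost = invoice 245938.66 + 33676.46 = 279615.12

Total landed cost: AUD 279615.12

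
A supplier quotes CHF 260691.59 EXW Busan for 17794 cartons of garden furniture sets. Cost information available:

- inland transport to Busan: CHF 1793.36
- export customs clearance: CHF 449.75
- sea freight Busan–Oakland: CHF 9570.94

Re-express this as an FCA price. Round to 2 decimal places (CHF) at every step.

FCA price: CHF 262934.70

Not relevant to the conversion: freight — on the buyer under both terms; not part of either seller's price.
From EXW to FCA, the seller additionally bears: inland to port, export clearance.
FCA price = 260691.59 + 1793.36 + 449.75 = 262934.70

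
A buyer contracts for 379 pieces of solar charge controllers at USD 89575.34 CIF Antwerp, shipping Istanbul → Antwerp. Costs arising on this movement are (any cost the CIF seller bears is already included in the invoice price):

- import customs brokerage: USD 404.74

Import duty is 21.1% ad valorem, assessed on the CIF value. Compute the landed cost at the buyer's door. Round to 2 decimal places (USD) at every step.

Total landed cost: USD 108880.48

CIF: the seller pays costs through ocean freight and marine insurance to the destination port.
The CIF price already equals the CIF value: 89575.34
Import duty = 89575.34 × 21.1% = 18900.40
Buyer bears: brokerage 404.74 + duty 18900.40 = 19305.14
Landed cost = invoice 89575.34 + 19305.14 = 108880.48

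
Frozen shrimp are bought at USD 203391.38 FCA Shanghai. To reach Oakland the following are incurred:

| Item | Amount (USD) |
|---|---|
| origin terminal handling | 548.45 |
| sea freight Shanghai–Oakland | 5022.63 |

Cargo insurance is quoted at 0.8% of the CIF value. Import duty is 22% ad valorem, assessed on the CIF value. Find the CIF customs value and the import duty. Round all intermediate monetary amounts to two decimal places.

CIF value: USD 210647.64; import duty: USD 46342.48

Let C be the CIF value. C = FCA price + pre-shipment costs + freight + 0.8% × C
C − 0.8% × C = 203391.38 + 548.45 + 5022.63
0.992 × C = 208962.46
C = 208962.46 / 0.992 = 210647.64
Insurance premium = 0.8% × 210647.64 = 1685.18
Import duty = 210647.64 × 22% = 46342.48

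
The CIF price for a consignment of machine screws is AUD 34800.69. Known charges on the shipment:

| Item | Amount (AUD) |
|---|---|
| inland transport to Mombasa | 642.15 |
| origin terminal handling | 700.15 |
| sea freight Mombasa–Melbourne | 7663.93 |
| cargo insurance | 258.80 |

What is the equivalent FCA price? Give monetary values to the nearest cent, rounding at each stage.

Not relevant to the conversion: inland to port — on the seller under both CIF and FCA; already in the CIF price and stays in the FCA price.
From CIF to FCA, the seller no longer bears: origin terminal, freight, insurance.
FCA price = 34800.69 − 700.15 − 7663.93 − 258.80 = 26177.81

FCA price: AUD 26177.81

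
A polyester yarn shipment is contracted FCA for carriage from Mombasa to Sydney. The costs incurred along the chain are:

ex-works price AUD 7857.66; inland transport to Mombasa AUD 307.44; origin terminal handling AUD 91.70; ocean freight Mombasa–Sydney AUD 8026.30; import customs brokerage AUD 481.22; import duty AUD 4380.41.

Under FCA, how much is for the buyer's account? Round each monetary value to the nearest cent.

FCA: the seller delivers export-cleared goods to the carrier; the buyer bears costs from that point.
Seller's account: goods 7857.66 + inland to port 307.44 = 8165.10
Buyer's account: origin terminal 91.70 + freight 8026.30 + brokerage 481.22 + duty 4380.41 = 12979.63

Buyer's account: AUD 12979.63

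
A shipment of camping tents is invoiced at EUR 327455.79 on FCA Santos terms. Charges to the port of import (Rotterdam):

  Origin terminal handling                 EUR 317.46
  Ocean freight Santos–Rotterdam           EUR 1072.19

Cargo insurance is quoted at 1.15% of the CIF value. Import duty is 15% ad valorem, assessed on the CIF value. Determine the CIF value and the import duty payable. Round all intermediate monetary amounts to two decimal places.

Let C be the CIF value. C = FCA price + pre-shipment costs + freight + 1.15% × C
C − 1.15% × C = 327455.79 + 317.46 + 1072.19
0.9885 × C = 328845.44
C = 328845.44 / 0.9885 = 332671.16
Insurance premium = 1.15% × 332671.16 = 3825.72
Import duty = 332671.16 × 15% = 49900.67

CIF value: EUR 332671.16; import duty: EUR 49900.67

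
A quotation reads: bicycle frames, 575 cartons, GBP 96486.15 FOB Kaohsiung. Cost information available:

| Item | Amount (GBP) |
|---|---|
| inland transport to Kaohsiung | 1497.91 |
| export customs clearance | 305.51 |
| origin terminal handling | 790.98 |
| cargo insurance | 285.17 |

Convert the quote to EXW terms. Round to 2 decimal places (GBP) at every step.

EXW price: GBP 93891.75

Not relevant to the conversion: insurance — on the buyer under both terms; not part of either seller's price.
From FOB to EXW, the seller no longer bears: inland to port, export clearance, origin terminal.
EXW price = 96486.15 − 1497.91 − 305.51 − 790.98 = 93891.75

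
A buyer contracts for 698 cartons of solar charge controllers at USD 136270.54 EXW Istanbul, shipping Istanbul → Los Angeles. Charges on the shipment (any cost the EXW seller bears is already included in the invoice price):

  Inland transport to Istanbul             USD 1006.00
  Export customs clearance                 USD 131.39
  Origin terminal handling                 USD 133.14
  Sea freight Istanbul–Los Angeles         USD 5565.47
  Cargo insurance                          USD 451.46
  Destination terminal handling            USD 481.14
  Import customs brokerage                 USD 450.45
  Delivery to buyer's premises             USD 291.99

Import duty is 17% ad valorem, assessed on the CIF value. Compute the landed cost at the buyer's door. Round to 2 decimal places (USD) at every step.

Total landed cost: USD 169186.44

EXW: the seller makes goods available at their premises; the buyer bears all onward costs.
CIF value = EXW price + inland to port + export clearance + origin terminal + freight + insurance = 136270.54 + 1006.00 + 131.39 + 133.14 + 5565.47 + 451.46 = 143558.00
Import duty = 143558.00 × 17% = 24404.86
Buyer bears: inland to port 1006.00 + export clearance 131.39 + origin terminal 133.14 + freight 5565.47 + insurance 451.46 + destination terminal 481.14 + brokerage 450.45 + delivery 291.99 + duty 24404.86 = 32915.90
Landed cost = invoice 136270.54 + 32915.90 = 169186.44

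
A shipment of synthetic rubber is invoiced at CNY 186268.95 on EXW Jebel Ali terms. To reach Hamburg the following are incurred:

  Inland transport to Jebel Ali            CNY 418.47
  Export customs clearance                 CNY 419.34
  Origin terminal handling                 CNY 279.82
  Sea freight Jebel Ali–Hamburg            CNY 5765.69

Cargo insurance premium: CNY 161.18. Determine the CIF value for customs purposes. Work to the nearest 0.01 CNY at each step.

CIF = EXW price + pre-shipment costs + freight + insurance
CIF = 186268.95 + 418.47 + 419.34 + 279.82 + 5765.69 + 161.18 = 193313.45

CIF value: CNY 193313.45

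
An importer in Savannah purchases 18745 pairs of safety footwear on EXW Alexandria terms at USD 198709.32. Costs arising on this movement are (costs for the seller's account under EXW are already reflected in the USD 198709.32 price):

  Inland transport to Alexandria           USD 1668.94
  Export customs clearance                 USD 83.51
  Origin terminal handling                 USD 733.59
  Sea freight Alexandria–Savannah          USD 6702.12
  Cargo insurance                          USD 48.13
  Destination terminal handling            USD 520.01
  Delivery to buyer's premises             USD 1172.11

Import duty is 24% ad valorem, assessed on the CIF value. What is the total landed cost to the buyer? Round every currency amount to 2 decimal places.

EXW: the seller makes goods available at their premises; the buyer bears all onward costs.
CIF value = EXW price + inland to port + export clearance + origin terminal + freight + insurance = 198709.32 + 1668.94 + 83.51 + 733.59 + 6702.12 + 48.13 = 207945.61
Import duty = 207945.61 × 24% = 49906.95
Buyer bears: inland to port 1668.94 + export clearance 83.51 + origin terminal 733.59 + freight 6702.12 + insurance 48.13 + destination terminal 520.01 + delivery 1172.11 + duty 49906.95 = 60835.36
Landed cost = invoice 198709.32 + 60835.36 = 259544.68

Total landed cost: USD 259544.68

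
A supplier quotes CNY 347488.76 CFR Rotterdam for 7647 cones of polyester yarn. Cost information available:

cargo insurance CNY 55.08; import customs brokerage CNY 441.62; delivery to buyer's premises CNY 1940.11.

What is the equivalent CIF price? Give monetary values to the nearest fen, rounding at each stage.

Not relevant to the conversion: brokerage, delivery — on the buyer under both terms; not part of either seller's price.
From CFR to CIF, the seller additionally bears: insurance.
CIF price = 347488.76 + 55.08 = 347543.84

CIF price: CNY 347543.84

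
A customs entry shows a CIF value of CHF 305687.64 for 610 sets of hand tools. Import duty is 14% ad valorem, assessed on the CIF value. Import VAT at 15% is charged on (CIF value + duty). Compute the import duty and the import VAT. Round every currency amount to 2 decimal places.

Import duty = 305687.64 × 14% = 42796.27
VAT base = CIF + duty = 305687.64 + 42796.27 = 348483.91
Import VAT = 348483.91 × 15% = 52272.59

Import duty: CHF 42796.27; import VAT: CHF 52272.59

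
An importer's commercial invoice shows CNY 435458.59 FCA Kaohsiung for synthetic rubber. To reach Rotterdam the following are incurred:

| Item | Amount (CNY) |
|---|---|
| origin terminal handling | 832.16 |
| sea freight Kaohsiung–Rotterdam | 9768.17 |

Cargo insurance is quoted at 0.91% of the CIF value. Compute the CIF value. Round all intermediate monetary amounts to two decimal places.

CIF value: CNY 450155.33

Let C be the CIF value. C = FCA price + pre-shipment costs + freight + 0.91% × C
C − 0.91% × C = 435458.59 + 832.16 + 9768.17
0.9909 × C = 446058.92
C = 446058.92 / 0.9909 = 450155.33
Insurance premium = 0.91% × 450155.33 = 4096.41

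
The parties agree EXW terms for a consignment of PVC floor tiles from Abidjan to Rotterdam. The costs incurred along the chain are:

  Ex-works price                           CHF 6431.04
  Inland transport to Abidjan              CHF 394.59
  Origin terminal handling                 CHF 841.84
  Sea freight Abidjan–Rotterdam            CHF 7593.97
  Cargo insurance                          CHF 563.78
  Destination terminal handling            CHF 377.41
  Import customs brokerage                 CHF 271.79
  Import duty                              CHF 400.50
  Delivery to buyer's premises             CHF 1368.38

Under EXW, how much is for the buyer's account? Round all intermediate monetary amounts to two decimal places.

EXW: the seller makes goods available at their premises; the buyer bears all onward costs.
Seller's account: goods 6431.04 = 6431.04
Buyer's account: inland to port 394.59 + origin terminal 841.84 + freight 7593.97 + insurance 563.78 + destination terminal 377.41 + brokerage 271.79 + duty 400.50 + delivery 1368.38 = 11812.26

Buyer's account: CHF 11812.26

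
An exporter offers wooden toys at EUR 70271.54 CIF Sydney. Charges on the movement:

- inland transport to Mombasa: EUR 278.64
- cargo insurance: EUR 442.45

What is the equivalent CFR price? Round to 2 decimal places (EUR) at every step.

Not relevant to the conversion: inland to port — on the seller under both CIF and CFR; already in the CIF price and stays in the CFR price.
From CIF to CFR, the seller no longer bears: insurance.
CFR price = 70271.54 − 442.45 = 69829.09

CFR price: EUR 69829.09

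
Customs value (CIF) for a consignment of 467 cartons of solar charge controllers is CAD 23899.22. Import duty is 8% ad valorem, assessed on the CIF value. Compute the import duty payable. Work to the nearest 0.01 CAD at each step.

Import duty = 23899.22 × 8% = 1911.94

Import duty: CAD 1911.94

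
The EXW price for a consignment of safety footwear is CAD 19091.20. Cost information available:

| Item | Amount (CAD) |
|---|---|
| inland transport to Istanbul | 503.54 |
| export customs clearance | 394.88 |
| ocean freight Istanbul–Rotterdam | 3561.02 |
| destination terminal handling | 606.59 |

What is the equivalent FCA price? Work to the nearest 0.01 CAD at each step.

Not relevant to the conversion: destination terminal, freight — on the buyer under both terms; not part of either seller's price.
From EXW to FCA, the seller additionally bears: inland to port, export clearance.
FCA price = 19091.20 + 503.54 + 394.88 = 19989.62

FCA price: CAD 19989.62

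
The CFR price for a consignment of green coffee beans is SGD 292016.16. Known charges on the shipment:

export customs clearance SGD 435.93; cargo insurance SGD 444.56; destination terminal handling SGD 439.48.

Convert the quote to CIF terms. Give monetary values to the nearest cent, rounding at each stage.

CIF price: SGD 292460.72

Not relevant to the conversion: export clearance — on the seller under both CFR and CIF; already in the CFR price and stays in the CIF price. destination terminal — on the buyer under both terms; not part of either seller's price.
From CFR to CIF, the seller additionally bears: insurance.
CIF price = 292016.16 + 444.56 = 292460.72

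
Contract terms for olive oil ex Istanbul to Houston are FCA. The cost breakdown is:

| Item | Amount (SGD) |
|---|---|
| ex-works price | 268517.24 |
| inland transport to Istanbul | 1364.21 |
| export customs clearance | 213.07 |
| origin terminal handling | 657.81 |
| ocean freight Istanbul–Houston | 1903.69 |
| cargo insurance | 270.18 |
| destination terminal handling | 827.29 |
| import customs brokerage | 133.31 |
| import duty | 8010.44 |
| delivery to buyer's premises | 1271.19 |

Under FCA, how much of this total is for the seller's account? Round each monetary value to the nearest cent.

FCA: the seller delivers export-cleared goods to the carrier; the buyer bears costs from that point.
Seller's account: goods 268517.24 + inland to port 1364.21 + export clearance 213.07 = 270094.52
Buyer's account: origin terminal 657.81 + freight 1903.69 + insurance 270.18 + destination terminal 827.29 + brokerage 133.31 + duty 8010.44 + delivery 1271.19 = 13073.91

Seller's account: SGD 270094.52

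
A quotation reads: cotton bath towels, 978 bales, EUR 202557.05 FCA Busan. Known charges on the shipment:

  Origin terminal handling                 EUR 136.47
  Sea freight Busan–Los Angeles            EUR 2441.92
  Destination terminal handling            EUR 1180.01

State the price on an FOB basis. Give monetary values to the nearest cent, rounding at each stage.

FOB price: EUR 202693.52

Not relevant to the conversion: freight, destination terminal — on the buyer under both terms; not part of either seller's price.
From FCA to FOB, the seller additionally bears: origin terminal.
FOB price = 202557.05 + 136.47 = 202693.52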